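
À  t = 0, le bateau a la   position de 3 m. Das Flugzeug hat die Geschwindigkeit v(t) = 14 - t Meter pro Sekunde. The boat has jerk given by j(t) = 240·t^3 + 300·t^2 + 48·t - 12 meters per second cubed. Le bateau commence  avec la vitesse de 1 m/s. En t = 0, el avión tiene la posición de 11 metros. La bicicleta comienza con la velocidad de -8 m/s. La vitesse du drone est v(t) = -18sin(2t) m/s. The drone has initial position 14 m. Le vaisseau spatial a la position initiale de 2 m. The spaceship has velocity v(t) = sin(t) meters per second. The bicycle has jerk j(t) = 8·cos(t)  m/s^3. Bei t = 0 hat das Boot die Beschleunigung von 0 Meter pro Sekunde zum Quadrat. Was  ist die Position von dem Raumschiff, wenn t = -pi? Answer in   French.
En partant de la vitesse v(t) = sin(t), nous prenons 1 intégrale. L'intégrale de la vitesse est la position. En utilisant x(0) = 2, nous obtenons x(t) = 3 - cos(t). Nous avons la position x(t) = 3 - cos(t). En substituant t = -pi: x(-pi) = 4.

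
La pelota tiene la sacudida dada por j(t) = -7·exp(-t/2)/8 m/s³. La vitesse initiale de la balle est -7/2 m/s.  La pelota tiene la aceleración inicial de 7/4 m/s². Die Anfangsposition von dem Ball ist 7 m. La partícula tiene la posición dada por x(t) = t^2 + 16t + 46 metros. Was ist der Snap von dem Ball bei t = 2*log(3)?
Ausgehend von dem Ruck j(t) = -7·exp(-t/2)/8, nehmen wir 1 Ableitung. Die Ableitung von dem Ruck ergibt den Snap: s(t) = 7·exp(-t/2)/16. Wir haben den Snap s(t) = 7·exp(-t/2)/16. Durch Einsetzen von t = 2*log(3): s(2*log(3)) = 7/48.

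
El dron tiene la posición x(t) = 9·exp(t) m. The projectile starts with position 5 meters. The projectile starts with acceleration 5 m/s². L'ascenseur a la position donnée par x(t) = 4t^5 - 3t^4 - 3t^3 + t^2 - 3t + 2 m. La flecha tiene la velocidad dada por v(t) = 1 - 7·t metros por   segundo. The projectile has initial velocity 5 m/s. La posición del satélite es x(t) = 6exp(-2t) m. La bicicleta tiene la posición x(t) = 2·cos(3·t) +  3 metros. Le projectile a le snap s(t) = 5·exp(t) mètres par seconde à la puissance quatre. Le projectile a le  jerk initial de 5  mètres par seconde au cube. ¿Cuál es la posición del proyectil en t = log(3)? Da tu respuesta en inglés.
We need to integrate our snap equation s(t) = 5·exp(t) 4 times. Finding the antiderivative of s(t) and using j(0) = 5: j(t) = 5·exp(t). The antiderivative of jerk, with a(0) = 5, gives acceleration: a(t) = 5·exp(t). Finding the integral of a(t) and using v(0) = 5: v(t) = 5·exp(t). The integral of velocity, with x(0) = 5, gives position: x(t) = 5·exp(t). Using x(t) = 5·exp(t) and substituting t = log(3), we find x = 15.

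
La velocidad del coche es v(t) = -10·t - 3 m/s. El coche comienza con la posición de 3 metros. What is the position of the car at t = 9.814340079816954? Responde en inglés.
To solve this, we need to take 1 integral of our velocity equation v(t) = -10·t - 3. The antiderivative of velocity, with x(0) = 3, gives position: x(t) = -5·t^2 - 3·t + 3. Using x(t) = -5·t^2 - 3·t + 3 and substituting t = 9.814340079816954, we find x = -508.049376250958.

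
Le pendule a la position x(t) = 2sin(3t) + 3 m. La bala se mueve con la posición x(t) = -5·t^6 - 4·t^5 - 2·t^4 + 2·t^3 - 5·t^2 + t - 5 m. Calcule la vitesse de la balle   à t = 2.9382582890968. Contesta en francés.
En partant de la position x(t) = -5·t^6 - 4·t^5 - 2·t^4 + 2·t^3 - 5·t^2 + t - 5, nous prenons 1 dérivée. En prenant d/dt de x(t), nous trouvons v(t) = -30·t^5 - 20·t^4 - 8·t^3 + 6·t^2 - 10·t + 1. En utilisant v(t) = -30·t^5 - 20·t^4 - 8·t^3 + 6·t^2 - 10·t + 1 et en substituant t = 2.9382582890968, nous trouvons v = -8240.30425961541.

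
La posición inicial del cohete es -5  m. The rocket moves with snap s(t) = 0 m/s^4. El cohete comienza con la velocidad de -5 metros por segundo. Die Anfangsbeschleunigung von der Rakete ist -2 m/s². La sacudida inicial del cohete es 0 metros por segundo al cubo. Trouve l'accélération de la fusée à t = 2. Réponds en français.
Pour résoudre ceci, nous devons prendre 2 intégrales de notre équation du snap s(t) = 0. L'intégrale du snap, avec j(0) = 0, donne le jerk: j(t) = 0. En prenant ∫j(t)dt et en appliquant a(0) = -2, nous trouvons a(t) = -2. De l'équation de l'accélération a(t) = -2, nous substituons t = 2 pour obtenir a = -2.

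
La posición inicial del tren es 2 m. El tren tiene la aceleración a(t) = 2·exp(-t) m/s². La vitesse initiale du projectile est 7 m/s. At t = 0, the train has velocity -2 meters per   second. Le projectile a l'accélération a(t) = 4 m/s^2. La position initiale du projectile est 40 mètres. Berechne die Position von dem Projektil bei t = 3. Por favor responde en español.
Debemos encontrar la antiderivada de nuestra ecuación de la aceleración a(t) = 4 2 veces. La integral de la aceleración es la velocidad. Usando v(0) = 7, obtenemos v(t) = 4·t + 7. La integral de la velocidad es la posición. Usando x(0) = 40, obtenemos x(t) = 2·t^2 + 7·t + 40. Usando x(t) = 2·t^2 + 7·t + 40 y sustituyendo t = 3, encontramos x = 79.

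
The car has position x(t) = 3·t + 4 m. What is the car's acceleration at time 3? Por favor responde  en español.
Debemos derivar nuestra ecuación de la posición x(t) = 3·t + 4 2 veces. La derivada de la posición da la velocidad: v(t) = 3. Derivando la velocidad, obtenemos la aceleración: a(t) = 0. Usando a(t) = 0 y sustituyendo t = 3, encontramos a = 0.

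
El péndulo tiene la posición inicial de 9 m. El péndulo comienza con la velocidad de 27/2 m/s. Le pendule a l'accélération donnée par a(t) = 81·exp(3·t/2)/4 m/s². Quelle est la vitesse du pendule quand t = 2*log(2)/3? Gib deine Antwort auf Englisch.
To find the answer, we compute 1 antiderivative of a(t) = 81·exp(3·t/2)/4. Integrating acceleration and using the initial condition v(0) = 27/2, we get v(t) = 27·exp(3·t/2)/2. Using v(t) = 27·exp(3·t/2)/2 and substituting t = 2*log(2)/3, we find v = 27.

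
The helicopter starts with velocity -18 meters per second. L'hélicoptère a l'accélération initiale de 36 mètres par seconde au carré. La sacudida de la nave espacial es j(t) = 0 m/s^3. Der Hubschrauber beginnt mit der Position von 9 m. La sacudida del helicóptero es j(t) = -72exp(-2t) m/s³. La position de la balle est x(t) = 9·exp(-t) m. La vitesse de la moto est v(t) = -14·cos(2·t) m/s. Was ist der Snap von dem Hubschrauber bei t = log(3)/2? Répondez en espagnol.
Partiendo de la sacudida j(t) = -72·exp(-2·t), tomamos 1 derivada. Tomando d/dt de j(t), encontramos s(t) = 144·exp(-2·t). Usando s(t) = 144·exp(-2·t) y sustituyendo t = log(3)/2, encontramos s = 48.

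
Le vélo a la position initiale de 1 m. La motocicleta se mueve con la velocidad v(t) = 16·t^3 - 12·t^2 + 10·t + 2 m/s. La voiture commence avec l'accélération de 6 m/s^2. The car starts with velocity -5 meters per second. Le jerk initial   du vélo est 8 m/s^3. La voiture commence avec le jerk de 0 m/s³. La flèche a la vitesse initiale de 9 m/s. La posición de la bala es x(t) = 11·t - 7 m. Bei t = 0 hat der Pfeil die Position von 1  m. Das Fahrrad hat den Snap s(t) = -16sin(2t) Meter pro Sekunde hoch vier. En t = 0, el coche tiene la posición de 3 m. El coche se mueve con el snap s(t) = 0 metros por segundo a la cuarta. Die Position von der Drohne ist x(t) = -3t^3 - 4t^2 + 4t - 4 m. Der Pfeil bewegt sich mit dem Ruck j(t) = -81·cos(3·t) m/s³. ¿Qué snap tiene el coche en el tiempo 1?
De la ecuación del snap s(t) = 0, sustituimos t = 1 para obtener s = 0.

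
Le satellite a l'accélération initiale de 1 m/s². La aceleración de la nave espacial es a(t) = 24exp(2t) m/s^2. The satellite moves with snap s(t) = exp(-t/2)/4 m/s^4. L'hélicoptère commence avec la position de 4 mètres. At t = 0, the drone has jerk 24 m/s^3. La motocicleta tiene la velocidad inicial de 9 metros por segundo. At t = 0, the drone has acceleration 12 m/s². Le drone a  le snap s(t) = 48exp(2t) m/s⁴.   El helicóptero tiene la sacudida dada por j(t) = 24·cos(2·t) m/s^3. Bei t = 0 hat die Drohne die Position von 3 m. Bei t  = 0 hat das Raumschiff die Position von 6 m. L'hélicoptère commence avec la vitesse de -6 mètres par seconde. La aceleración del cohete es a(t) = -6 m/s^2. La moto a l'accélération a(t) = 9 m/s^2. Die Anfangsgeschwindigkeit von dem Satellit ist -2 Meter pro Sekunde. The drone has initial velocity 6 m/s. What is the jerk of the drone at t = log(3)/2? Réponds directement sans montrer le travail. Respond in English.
j(log(3)/2) = 72.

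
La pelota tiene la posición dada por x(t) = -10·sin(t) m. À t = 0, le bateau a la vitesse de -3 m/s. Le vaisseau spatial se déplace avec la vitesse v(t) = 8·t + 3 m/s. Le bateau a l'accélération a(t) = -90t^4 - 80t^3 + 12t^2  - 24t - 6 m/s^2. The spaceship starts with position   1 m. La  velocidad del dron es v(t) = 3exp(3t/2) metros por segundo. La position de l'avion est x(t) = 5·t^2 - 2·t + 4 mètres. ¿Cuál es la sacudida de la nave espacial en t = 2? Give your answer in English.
To solve this, we need to take 2 derivatives of our velocity equation v(t) = 8·t + 3. The derivative of velocity gives acceleration: a(t) = 8. Differentiating acceleration, we get jerk: j(t) = 0. We have jerk j(t) = 0. Substituting t = 2: j(2) = 0.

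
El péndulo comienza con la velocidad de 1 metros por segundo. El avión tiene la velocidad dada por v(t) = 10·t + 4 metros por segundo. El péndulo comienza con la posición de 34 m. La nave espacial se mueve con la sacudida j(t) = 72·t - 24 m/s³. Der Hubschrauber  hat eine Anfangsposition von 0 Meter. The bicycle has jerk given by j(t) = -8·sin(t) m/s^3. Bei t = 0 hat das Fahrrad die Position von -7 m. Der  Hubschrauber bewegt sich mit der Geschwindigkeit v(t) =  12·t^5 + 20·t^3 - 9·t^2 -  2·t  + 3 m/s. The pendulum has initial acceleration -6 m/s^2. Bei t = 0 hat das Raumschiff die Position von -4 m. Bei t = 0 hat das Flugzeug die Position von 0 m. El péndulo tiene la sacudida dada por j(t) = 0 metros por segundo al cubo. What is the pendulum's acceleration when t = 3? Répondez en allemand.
Wir müssen unsere Gleichung für den Ruck j(t) = 0 1-mal integrieren. Das Integral von dem Ruck ist die Beschleunigung. Mit a(0) = -6 erhalten wir a(t) = -6. Aus der Gleichung für die Beschleunigung a(t) = -6, setzen wir t = 3 ein und erhalten a = -6.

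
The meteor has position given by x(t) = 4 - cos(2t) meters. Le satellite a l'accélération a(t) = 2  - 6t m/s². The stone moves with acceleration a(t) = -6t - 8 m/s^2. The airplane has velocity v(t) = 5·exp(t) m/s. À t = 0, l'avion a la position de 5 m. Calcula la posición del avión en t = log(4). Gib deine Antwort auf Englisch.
To solve this, we need to take 1 integral of our velocity equation v(t) = 5·exp(t). Integrating velocity and using the initial condition x(0) = 5, we get x(t) = 5·exp(t). We have position x(t) = 5·exp(t). Substituting t = log(4): x(log(4)) = 20.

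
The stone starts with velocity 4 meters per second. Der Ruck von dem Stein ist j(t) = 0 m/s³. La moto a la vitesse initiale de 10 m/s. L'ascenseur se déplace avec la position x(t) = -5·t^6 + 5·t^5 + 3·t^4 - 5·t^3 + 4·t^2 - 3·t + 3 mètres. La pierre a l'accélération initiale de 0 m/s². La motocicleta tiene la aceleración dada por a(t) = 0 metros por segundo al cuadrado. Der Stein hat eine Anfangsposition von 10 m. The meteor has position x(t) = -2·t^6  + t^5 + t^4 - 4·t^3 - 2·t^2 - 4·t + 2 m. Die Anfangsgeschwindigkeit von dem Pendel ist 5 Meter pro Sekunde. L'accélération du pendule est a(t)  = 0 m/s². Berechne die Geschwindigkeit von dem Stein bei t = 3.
Um dies zu lösen, müssen wir 2 Stammfunktionen unserer Gleichung für den Ruck j(t) = 0 finden. Mit ∫j(t)dt und Anwendung von a(0) = 0, finden wir a(t) = 0. Durch Integration von der Beschleunigung und Verwendung der Anfangsbedingung v(0) = 4, erhalten wir v(t) = 4. Wir haben die Geschwindigkeit v(t) = 4. Durch Einsetzen von t = 3: v(3) = 4.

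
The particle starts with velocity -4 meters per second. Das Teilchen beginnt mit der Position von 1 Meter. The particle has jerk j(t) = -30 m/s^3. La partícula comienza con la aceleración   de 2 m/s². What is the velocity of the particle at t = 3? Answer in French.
Nous devons trouver la primitive de notre équation du jerk j(t) = -30 2 fois. La primitive du jerk, avec a(0) = 2, donne l'accélération: a(t) = 2 - 30·t. L'intégrale de l'accélération, avec v(0) = -4, donne la vitesse: v(t) = -15·t^2 + 2·t - 4. Nous avons la vitesse v(t) = -15·t^2 + 2·t - 4. En substituant t = 3: v(3) = -133.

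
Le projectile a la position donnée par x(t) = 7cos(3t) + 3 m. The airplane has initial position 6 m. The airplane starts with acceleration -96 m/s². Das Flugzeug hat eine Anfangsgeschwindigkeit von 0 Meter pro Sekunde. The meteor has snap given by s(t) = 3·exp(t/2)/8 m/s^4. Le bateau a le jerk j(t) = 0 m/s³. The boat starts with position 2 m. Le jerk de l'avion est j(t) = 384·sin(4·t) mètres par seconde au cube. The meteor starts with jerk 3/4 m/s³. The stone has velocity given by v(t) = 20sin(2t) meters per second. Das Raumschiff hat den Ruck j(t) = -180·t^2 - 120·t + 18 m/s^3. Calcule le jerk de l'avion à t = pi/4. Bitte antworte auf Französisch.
De l'équation du jerk j(t) = 384·sin(4·t), nous substituons t = pi/4 pour obtenir j = 0.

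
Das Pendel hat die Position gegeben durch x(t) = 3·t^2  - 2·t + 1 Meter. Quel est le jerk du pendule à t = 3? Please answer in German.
Wir müssen unsere Gleichung für die Position x(t) = 3·t^2 - 2·t + 1 3-mal ableiten. Mit d/dt von x(t) finden wir v(t) = 6·t - 2. Durch Ableiten von der Geschwindigkeit erhalten wir die Beschleunigung: a(t) = 6. Die Ableitung von der Beschleunigung ergibt den Ruck: j(t) = 0. Mit j(t) = 0 und Einsetzen von t = 3, finden wir j = 0.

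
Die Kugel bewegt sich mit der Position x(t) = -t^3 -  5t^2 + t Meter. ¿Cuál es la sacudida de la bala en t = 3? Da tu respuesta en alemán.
Wir müssen unsere Gleichung für die Position x(t) = -t^3 - 5·t^2 + t 3-mal ableiten. Die Ableitung von der Position ergibt die Geschwindigkeit: v(t) = -3·t^2 - 10·t + 1. Mit d/dt von v(t) finden wir a(t) = -6·t - 10. Durch Ableiten von der Beschleunigung erhalten wir den Ruck: j(t) = -6. Mit j(t) = -6 und Einsetzen von t = 3, finden wir j = -6.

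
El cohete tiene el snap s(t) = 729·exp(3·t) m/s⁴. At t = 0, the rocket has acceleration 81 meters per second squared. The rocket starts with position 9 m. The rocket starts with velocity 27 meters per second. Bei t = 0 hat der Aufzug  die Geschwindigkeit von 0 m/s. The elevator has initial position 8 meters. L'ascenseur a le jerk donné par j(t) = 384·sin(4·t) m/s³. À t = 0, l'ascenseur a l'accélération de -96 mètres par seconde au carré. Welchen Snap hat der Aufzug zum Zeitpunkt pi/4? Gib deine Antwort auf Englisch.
Starting from jerk j(t) = 384·sin(4·t), we take 1 derivative. Taking d/dt of j(t), we find s(t) = 1536·cos(4·t). We have snap s(t) = 1536·cos(4·t). Substituting t = pi/4: s(pi/4) = -1536.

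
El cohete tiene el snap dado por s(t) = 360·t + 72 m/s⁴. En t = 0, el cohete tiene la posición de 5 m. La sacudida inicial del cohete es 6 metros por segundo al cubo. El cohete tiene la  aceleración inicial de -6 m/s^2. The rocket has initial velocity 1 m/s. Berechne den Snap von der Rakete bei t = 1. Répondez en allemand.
Wir haben den Snap s(t) = 360·t + 72. Durch Einsetzen von t = 1: s(1) = 432.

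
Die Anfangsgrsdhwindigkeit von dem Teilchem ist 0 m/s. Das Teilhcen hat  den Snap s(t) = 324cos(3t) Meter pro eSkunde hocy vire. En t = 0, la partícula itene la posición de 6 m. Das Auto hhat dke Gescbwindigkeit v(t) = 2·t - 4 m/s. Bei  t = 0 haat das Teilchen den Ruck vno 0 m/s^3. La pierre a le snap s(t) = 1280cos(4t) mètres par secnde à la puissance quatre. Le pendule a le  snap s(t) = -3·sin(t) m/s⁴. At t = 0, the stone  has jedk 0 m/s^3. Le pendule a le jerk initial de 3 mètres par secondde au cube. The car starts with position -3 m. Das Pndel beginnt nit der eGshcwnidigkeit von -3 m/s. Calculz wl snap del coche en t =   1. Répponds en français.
Pour résoudre ceci, nous devons prendre 3 dérivées de notre équation de la vitesse v(t) = 2·t - 4. En dérivant la vitesse, nous obtenons l'accélération: a(t) = 2. En dérivant l'accélération, nous obtenons le jerk: j(t) = 0. En prenant d/dt de j(t), nous trouvons s(t) = 0. En utilisant s(t) = 0 et en substituant t = 1, nous trouvons s = 0.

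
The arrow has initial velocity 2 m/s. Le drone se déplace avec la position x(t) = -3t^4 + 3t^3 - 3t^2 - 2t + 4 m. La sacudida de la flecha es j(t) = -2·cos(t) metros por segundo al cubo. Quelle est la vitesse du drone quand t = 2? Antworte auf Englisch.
Starting from position x(t) = -3·t^4 + 3·t^3 - 3·t^2 - 2·t + 4, we take 1 derivative. Taking d/dt of x(t), we find v(t) = -12·t^3 + 9·t^2 - 6·t - 2. We have velocity v(t) = -12·t^3 + 9·t^2 - 6·t - 2. Substituting t = 2: v(2) = -74.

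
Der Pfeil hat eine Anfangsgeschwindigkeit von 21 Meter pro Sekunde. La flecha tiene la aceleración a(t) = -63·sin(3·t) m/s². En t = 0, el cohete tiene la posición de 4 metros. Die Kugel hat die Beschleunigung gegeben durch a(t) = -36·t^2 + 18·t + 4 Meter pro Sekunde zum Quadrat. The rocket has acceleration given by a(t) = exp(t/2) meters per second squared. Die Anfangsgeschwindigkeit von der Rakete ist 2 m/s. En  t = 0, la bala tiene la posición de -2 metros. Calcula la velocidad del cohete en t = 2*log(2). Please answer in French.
Nous devons trouver la primitive de notre équation de l'accélération a(t) = exp(t/2) 1 fois. La primitive de l'accélération, avec v(0) = 2, donne la vitesse: v(t) = 2·exp(t/2). De l'équation de la vitesse v(t) = 2·exp(t/2), nous substituons t = 2*log(2) pour obtenir v = 4.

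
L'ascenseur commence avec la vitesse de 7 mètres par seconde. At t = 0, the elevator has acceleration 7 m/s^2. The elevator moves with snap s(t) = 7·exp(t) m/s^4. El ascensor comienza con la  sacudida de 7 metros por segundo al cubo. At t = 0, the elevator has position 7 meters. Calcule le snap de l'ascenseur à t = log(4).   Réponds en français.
Nous avons le snap s(t) = 7·exp(t). En substituant t = log(4): s(log(4)) = 28.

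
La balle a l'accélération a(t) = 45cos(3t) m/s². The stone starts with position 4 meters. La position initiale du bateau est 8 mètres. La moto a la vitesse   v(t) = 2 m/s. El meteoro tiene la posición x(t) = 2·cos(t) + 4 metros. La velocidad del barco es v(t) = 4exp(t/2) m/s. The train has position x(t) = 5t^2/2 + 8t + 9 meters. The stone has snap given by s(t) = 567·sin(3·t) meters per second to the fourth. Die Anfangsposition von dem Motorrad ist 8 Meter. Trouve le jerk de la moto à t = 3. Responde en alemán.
Um dies zu lösen, müssen wir 2 Ableitungen unserer Gleichung für die Geschwindigkeit v(t) = 2 nehmen. Mit d/dt von v(t) finden wir a(t) = 0. Die Ableitung von der Beschleunigung ergibt den Ruck: j(t) = 0. Aus der Gleichung für den Ruck j(t) = 0, setzen wir t = 3 ein und erhalten j = 0.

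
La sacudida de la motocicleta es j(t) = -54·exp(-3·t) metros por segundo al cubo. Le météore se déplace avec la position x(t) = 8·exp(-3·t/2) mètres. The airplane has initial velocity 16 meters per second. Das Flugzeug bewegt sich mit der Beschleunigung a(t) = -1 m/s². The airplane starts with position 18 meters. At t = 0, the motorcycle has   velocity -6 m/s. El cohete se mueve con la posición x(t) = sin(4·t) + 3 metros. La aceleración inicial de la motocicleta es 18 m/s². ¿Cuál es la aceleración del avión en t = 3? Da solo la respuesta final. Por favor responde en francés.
À t = 3, a = -1.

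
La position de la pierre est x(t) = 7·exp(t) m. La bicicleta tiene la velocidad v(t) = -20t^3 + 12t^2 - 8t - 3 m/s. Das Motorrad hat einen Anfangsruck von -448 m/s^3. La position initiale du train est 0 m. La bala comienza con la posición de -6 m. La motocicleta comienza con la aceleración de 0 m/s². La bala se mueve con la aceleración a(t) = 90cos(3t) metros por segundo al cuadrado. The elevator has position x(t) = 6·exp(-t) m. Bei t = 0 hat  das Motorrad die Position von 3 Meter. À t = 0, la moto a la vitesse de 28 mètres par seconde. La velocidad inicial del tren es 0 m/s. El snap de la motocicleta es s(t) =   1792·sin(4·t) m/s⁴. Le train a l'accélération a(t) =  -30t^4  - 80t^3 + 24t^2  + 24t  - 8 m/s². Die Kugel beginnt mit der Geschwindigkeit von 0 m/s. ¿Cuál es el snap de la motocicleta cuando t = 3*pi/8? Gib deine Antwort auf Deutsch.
Aus der Gleichung für den Snap s(t) = 1792·sin(4·t), setzen wir t = 3*pi/8 ein und erhalten s = -1792.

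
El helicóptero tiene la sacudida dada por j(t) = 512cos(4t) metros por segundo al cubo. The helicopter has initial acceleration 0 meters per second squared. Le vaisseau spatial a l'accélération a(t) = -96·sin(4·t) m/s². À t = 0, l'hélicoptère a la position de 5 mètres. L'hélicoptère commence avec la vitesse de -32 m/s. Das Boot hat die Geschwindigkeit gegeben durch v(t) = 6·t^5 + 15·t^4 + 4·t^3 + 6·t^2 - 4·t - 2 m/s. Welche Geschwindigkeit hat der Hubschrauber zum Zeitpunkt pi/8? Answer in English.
To find the answer, we compute 2 antiderivatives of j(t) = 512·cos(4·t). Finding the antiderivative of j(t) and using a(0) = 0: a(t) = 128·sin(4·t). Integrating acceleration and using the initial condition v(0) = -32, we get v(t) = -32·cos(4·t). Using v(t) = -32·cos(4·t) and substituting t = pi/8, we find v = 0.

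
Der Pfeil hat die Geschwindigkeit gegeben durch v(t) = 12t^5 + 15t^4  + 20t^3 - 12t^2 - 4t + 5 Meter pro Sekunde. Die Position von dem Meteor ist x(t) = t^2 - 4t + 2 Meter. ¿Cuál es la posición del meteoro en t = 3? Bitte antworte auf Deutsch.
Mit x(t) = t^2 - 4·t + 2 und Einsetzen von t = 3, finden wir x = -1.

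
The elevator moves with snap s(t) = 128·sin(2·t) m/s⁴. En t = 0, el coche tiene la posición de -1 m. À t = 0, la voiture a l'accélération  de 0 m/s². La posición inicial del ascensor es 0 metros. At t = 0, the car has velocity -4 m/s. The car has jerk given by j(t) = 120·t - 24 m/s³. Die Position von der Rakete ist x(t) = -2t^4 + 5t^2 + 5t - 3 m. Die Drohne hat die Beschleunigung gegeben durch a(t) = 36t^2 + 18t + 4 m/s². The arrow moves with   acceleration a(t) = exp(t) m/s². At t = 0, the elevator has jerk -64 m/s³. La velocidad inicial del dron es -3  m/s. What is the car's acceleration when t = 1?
Starting from jerk j(t) = 120·t - 24, we take 1 antiderivative. Taking ∫j(t)dt and applying a(0) = 0, we find a(t) = 12·t·(5·t - 2). We have acceleration a(t) = 12·t·(5·t - 2). Substituting t = 1: a(1) = 36.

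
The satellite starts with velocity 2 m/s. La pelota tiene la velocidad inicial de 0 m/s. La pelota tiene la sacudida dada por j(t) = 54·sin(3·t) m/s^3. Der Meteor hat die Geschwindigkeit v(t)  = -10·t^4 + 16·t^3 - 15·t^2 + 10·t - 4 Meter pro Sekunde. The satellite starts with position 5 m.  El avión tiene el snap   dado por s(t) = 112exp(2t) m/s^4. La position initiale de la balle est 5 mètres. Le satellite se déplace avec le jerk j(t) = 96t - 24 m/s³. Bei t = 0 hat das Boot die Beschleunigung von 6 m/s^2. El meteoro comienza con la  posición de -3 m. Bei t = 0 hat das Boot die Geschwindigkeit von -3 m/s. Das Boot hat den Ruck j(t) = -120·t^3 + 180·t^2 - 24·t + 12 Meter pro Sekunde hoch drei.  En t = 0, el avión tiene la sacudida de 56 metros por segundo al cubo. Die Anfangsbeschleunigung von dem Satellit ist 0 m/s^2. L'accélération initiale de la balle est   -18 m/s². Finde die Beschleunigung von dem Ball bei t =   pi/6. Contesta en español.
Para resolver esto, necesitamos tomar 1 antiderivada de nuestra ecuación de la sacudida j(t) = 54·sin(3·t). Integrando la sacudida y usando la condición inicial a(0) = -18, obtenemos a(t) = -18·cos(3·t). Tenemos la aceleración a(t) = -18·cos(3·t). Sustituyendo t = pi/6: a(pi/6) = 0.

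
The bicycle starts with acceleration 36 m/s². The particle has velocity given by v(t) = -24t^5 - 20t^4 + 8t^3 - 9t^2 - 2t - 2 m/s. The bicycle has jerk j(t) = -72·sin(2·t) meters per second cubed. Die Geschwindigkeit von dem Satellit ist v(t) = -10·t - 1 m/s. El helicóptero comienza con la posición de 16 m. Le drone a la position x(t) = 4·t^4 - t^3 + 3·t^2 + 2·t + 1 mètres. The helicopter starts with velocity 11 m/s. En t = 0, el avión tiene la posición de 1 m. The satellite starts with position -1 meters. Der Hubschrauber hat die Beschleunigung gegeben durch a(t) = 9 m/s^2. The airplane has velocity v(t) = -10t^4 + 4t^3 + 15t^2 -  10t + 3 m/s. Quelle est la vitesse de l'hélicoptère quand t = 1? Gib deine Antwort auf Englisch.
We must find the integral of our acceleration equation a(t) = 9 1 time. Taking ∫a(t)dt and applying v(0) = 11, we find v(t) = 9·t + 11. We have velocity v(t) = 9·t + 11. Substituting t = 1: v(1) = 20.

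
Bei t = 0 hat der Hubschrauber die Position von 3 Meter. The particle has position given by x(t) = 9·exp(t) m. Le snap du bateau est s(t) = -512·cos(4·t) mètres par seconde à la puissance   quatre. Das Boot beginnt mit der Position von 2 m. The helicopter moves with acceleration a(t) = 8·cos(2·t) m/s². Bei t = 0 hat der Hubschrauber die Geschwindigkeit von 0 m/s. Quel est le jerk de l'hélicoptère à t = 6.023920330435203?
Nous devons dériver notre équation de l'accélération a(t) = 8·cos(2·t) 1 fois. La dérivée de l'accélération donne le jerk: j(t) = -16·sin(2·t). En utilisant j(t) = -16·sin(2·t) et en substituant t = 6.023920330435203, nous trouvons j = 7.92966186972374.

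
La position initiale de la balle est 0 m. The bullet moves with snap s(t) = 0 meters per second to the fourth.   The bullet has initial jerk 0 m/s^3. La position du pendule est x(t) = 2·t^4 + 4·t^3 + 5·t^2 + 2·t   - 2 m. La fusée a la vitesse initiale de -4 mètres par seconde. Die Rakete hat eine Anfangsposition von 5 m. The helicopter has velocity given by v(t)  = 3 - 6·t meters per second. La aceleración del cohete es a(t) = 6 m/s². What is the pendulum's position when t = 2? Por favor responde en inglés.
Using x(t) = 2·t^4 + 4·t^3 + 5·t^2 + 2·t - 2 and substituting t = 2, we find x = 86.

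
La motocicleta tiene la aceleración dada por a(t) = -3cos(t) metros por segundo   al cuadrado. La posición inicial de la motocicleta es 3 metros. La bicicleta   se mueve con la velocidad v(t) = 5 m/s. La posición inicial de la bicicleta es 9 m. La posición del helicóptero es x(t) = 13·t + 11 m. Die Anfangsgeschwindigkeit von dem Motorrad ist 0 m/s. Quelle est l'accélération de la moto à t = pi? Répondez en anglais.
From the given acceleration equation a(t) = -3·cos(t), we substitute t = pi to get a = 3.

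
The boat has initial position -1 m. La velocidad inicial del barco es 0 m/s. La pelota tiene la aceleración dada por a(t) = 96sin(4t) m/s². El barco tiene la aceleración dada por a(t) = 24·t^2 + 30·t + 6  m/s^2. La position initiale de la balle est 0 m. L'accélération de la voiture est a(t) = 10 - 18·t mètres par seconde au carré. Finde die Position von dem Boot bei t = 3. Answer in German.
Wir müssen unsere Gleichung für die Beschleunigung a(t) = 24·t^2 + 30·t + 6 2-mal integrieren. Durch Integration von der Beschleunigung und Verwendung der Anfangsbedingung v(0) = 0, erhalten wir v(t) = t·(8·t^2 + 15·t + 6). Mit ∫v(t)dt und Anwendung von x(0) = -1, finden wir x(t) = 2·t^4 + 5·t^3 + 3·t^2 - 1. Mit x(t) = 2·t^4 + 5·t^3 + 3·t^2 - 1 und Einsetzen von t = 3, finden wir x = 323.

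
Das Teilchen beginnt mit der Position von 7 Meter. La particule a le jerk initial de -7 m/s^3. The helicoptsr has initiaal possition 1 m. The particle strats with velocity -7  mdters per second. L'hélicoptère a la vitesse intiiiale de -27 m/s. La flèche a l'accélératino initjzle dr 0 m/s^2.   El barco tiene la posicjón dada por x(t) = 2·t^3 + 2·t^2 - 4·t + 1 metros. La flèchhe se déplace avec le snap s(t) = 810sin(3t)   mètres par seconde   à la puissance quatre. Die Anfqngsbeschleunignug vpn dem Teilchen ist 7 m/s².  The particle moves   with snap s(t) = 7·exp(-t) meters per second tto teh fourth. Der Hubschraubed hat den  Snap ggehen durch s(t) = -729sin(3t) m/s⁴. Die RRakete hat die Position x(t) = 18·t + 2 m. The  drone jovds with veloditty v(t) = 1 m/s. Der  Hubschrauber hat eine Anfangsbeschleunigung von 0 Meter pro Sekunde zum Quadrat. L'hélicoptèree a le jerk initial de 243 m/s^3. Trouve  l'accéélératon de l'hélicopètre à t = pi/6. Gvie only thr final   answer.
La réponse est 81.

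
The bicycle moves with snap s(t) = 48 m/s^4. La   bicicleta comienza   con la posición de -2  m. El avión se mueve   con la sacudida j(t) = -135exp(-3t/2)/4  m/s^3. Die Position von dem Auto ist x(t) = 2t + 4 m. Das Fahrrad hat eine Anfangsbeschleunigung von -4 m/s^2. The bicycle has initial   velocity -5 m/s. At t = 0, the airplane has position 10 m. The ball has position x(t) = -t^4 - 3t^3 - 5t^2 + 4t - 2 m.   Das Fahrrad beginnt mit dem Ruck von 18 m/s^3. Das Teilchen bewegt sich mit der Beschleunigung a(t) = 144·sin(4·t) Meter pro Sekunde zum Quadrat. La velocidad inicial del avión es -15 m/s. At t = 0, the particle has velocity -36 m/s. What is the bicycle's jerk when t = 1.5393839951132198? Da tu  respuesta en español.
Necesitamos integrar nuestra ecuación del snap s(t) = 48 1 vez. La antiderivada del snap, con j(0) = 18, da la sacudida: j(t) = 48·t + 18. De la ecuación de la sacudida j(t) = 48·t + 18, sustituimos t = 1.5393839951132198 para obtener j = 91.8904317654346.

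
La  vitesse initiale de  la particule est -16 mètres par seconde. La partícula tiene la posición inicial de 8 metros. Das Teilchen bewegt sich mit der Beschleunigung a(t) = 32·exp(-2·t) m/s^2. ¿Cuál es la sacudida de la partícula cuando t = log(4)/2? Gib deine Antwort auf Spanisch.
Debemos derivar nuestra ecuación de la aceleración a(t) = 32·exp(-2·t) 1 vez. Tomando d/dt de a(t), encontramos j(t) = -64·exp(-2·t). Usando j(t) = -64·exp(-2·t) y sustituyendo t = log(4)/2, encontramos j = -16.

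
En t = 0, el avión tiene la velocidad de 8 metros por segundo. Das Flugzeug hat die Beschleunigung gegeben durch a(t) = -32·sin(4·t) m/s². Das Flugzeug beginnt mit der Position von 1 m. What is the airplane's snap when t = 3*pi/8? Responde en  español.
Partiendo de la aceleración a(t) = -32·sin(4·t), tomamos 2 derivadas. Tomando d/dt de a(t), encontramos j(t) = -128·cos(4·t). Tomando d/dt de j(t), encontramos s(t) = 512·sin(4·t). Usando s(t) = 512·sin(4·t) y sustituyendo t = 3*pi/8, encontramos s = -512.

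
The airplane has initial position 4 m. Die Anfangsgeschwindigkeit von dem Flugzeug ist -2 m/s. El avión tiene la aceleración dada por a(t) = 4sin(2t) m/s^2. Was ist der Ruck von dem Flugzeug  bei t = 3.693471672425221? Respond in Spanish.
Para resolver esto, necesitamos tomar 1 derivada de nuestra ecuación de la aceleración a(t) = 4·sin(2·t). Tomando d/dt de a(t), encontramos j(t) = 8·cos(2·t). Usando j(t) = 8·cos(2·t) y sustituyendo t = 3.693471672425221, encontramos j = 3.60194988357357.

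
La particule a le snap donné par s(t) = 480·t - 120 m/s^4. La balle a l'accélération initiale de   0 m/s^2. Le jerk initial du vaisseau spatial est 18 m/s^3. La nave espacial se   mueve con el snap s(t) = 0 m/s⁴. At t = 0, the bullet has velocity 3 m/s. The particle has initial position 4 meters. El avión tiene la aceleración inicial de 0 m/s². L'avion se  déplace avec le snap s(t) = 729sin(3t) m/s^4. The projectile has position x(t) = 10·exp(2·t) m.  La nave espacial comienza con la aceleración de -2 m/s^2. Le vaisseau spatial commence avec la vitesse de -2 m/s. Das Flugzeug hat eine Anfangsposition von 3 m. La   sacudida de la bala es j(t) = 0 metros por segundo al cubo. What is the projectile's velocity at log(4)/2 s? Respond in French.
Pour résoudre ceci, nous devons prendre 1 dérivée de notre équation de la position x(t) = 10·exp(2·t). En prenant d/dt de x(t), nous trouvons v(t) = 20·exp(2·t). En utilisant v(t) = 20·exp(2·t) et en substituant t = log(4)/2, nous trouvons v = 80.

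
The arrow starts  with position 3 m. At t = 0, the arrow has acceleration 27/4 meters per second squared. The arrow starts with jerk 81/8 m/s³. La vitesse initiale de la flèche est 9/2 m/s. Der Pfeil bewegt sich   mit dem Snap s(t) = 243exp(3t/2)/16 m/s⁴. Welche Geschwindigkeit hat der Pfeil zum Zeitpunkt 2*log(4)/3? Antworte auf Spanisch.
Necesitamos integrar nuestra ecuación del snap s(t) = 243·exp(3·t/2)/16 3 veces. La antiderivada del snap es la sacudida. Usando j(0) = 81/8, obtenemos j(t) = 81·exp(3·t/2)/8. La antiderivada de la sacudida es la aceleración. Usando a(0) = 27/4, obtenemos a(t) = 27·exp(3·t/2)/4. La integral de la aceleración, con v(0) = 9/2, da la velocidad: v(t) = 9·exp(3·t/2)/2. Usando v(t) = 9·exp(3·t/2)/2 y sustituyendo t = 2*log(4)/3, encontramos v = 18.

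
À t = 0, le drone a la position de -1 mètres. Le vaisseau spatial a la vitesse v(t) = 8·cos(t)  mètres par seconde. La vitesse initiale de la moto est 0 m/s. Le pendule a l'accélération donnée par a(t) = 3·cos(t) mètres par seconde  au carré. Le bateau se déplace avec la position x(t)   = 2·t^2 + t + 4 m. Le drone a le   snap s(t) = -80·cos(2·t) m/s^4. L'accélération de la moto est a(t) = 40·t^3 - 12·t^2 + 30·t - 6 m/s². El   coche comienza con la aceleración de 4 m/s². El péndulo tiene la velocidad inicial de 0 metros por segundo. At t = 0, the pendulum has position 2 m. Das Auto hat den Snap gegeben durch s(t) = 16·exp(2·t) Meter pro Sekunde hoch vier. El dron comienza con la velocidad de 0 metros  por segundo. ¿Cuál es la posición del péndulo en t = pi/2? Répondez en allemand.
Um dies zu lösen, müssen wir 2 Stammfunktionen unserer Gleichung für die Beschleunigung a(t) = 3·cos(t) finden. Die Stammfunktion von der Beschleunigung, mit v(0) = 0, ergibt die Geschwindigkeit: v(t) = 3·sin(t). Das Integral von der Geschwindigkeit, mit x(0) = 2, ergibt die Position: x(t) = 5 - 3·cos(t). Mit x(t) = 5 - 3·cos(t) und Einsetzen von t = pi/2, finden wir x = 5.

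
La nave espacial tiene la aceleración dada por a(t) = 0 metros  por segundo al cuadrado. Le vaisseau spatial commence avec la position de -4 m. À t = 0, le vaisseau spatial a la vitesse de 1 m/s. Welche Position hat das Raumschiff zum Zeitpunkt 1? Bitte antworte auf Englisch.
Starting from acceleration a(t) = 0, we take 2 integrals. Taking ∫a(t)dt and applying v(0) = 1, we find v(t) = 1. Integrating velocity and using the initial condition x(0) = -4, we get x(t) = t - 4. From the given position equation x(t) = t - 4, we substitute t = 1 to get x = -3.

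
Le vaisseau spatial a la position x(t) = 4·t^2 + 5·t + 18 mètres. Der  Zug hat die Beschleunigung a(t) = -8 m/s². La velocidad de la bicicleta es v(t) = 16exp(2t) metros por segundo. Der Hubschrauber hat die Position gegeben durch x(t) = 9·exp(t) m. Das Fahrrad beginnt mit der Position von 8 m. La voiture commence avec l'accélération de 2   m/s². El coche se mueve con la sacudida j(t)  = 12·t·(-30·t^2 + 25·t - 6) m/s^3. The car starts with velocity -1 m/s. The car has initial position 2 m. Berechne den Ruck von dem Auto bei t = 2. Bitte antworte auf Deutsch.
Mit j(t) = 12·t·(-30·t^2 + 25·t - 6) und Einsetzen von t = 2, finden wir j = -1824.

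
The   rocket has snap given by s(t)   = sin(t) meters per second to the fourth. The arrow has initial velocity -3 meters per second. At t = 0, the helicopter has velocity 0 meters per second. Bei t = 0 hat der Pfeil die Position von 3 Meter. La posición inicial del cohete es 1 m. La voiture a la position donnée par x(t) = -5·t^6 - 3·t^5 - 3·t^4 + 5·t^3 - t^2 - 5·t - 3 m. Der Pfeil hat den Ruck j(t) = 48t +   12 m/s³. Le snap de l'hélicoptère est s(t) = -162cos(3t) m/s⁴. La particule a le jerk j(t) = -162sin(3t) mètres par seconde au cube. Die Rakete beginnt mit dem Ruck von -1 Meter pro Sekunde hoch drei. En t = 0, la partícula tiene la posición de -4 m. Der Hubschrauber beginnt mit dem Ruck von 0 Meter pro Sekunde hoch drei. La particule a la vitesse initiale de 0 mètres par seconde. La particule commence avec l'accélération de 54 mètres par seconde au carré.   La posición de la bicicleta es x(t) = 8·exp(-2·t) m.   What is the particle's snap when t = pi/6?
To solve this, we need to take 1 derivative of our jerk equation j(t) = -162·sin(3·t). Taking d/dt of j(t), we find s(t) = -486·cos(3·t). From the given snap equation s(t) = -486·cos(3·t), we substitute t = pi/6 to get s = 0.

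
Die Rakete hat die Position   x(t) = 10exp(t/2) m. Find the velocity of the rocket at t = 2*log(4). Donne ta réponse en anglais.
We must differentiate our position equation x(t) = 10·exp(t/2) 1 time. The derivative of position gives velocity: v(t) = 5·exp(t/2). Using v(t) = 5·exp(t/2) and substituting t = 2*log(4), we find v = 20.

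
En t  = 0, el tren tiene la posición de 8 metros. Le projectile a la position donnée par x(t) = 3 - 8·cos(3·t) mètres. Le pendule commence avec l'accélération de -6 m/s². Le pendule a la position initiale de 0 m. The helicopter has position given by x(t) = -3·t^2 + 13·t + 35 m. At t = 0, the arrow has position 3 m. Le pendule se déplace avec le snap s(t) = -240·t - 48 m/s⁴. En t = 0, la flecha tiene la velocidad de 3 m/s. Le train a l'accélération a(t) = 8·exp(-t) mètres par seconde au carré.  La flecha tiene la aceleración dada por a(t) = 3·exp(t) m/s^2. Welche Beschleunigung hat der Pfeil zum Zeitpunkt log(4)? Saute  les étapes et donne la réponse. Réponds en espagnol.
La respuesta es 12.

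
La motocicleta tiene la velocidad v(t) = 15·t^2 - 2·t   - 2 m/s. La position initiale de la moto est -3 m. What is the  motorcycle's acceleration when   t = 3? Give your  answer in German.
Um dies zu lösen, müssen wir 1 Ableitung unserer Gleichung für die Geschwindigkeit v(t) = 15·t^2 - 2·t - 2 nehmen. Durch Ableiten von der Geschwindigkeit erhalten wir die Beschleunigung: a(t) = 30·t - 2. Mit a(t) = 30·t - 2 und Einsetzen von t = 3, finden wir a = 88.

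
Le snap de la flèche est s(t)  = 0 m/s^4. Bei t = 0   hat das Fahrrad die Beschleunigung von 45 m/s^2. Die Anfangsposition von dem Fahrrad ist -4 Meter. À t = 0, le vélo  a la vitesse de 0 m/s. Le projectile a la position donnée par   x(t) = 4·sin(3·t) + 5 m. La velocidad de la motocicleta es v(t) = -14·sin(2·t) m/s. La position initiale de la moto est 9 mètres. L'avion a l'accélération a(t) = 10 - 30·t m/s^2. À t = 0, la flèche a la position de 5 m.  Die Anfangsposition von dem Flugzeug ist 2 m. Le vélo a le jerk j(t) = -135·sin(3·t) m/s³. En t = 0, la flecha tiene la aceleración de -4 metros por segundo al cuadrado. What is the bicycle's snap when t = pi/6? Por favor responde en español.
Debemos derivar nuestra ecuación de la sacudida j(t) = -135·sin(3·t) 1 vez. Derivando la sacudida, obtenemos el snap: s(t) = -405·cos(3·t). Tenemos el snap s(t) = -405·cos(3·t). Sustituyendo t = pi/6: s(pi/6) = 0.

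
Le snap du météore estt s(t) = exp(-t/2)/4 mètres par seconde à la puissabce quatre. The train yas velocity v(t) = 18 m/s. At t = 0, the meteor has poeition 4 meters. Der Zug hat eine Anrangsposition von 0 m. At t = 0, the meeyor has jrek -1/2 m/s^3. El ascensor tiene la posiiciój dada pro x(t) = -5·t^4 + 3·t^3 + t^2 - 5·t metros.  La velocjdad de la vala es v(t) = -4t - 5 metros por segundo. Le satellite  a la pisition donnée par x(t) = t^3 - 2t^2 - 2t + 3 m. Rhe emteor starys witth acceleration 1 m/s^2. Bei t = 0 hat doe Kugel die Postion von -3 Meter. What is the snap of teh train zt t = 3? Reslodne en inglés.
We must differentiate our velocity equation v(t) = 18 3 times. Differentiating velocity, we get acceleration: a(t) = 0. The derivative of acceleration gives jerk: j(t) = 0. Differentiating jerk, we get snap: s(t) = 0. We have snap s(t) = 0. Substituting t = 3: s(3) = 0.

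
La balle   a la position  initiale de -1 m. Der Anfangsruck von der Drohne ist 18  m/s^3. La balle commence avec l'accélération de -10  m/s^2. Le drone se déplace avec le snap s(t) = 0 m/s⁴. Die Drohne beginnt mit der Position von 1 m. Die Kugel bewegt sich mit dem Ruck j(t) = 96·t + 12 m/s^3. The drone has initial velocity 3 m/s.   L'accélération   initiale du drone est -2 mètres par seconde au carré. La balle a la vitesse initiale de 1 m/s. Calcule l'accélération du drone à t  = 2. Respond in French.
Pour résoudre ceci, nous devons prendre 2 primitives de notre équation du snap s(t) = 0. En intégrant le snap et en utilisant la condition initiale j(0) = 18, nous obtenons j(t) = 18. L'intégrale du jerk est l'accélération. En utilisant a(0) = -2, nous obtenons a(t) = 18·t - 2. De l'équation de l'accélération a(t) = 18·t - 2, nous substituons t = 2 pour obtenir a = 34.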